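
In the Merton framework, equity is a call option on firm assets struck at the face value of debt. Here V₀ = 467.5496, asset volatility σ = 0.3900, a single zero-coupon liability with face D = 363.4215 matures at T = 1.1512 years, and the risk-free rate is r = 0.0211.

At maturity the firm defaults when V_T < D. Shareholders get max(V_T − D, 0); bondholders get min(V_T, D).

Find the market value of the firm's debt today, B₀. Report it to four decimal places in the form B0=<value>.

B0=328.9803

d₁ = [ln(V₀/D) + (r + σ²/2)T] / (σ√T)
   = [ln(467.5496/363.4215) + (0.0211 + 0.5·0.3900²)·1.1512] / (0.3900·√1.1512)
   = [0.251942 + 0.111839] / 0.418447 = 0.869361
d₂ = d₁ − σ√T = 0.869361 − 0.418447 = 0.450915
N(d₁) = 0.807675,  N(d₂) = 0.673974,  e^(−rT) = 0.976002
E₀ = V₀·N(d₁) − D·e^(−rT)·N(d₂)
   = 467.5496·0.807675 − 363.4215·0.976002·0.673974 = 138.569322
B₀ = V₀ − E₀ = 467.5496 − 138.569322 = 328.980278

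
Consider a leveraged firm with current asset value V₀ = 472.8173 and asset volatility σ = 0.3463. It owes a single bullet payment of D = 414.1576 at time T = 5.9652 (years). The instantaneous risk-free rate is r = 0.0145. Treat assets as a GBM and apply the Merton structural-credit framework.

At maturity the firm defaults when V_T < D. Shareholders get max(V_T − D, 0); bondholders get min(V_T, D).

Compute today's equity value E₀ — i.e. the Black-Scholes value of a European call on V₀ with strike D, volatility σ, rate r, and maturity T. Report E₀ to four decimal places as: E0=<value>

E0=190.5283

d₁ = [ln(V₀/D) + (r + σ²/2)T] / (σ√T)
   = [ln(472.8173/414.1576) + (0.0145 + 0.5·0.3463²)·5.9652] / (0.3463·√5.9652)
   = [0.132462 + 0.444180] / 0.845795 = 0.681776
d₂ = d₁ − σ√T = 0.681776 − 0.845795 = -0.164019
N(d₁) = 0.752310,  N(d₂) = 0.434858,  e^(−rT) = 0.917140
E₀ = V₀·N(d₁) − D·e^(−rT)·N(d₂)
   = 472.8173·0.752310 − 414.1576·0.917140·0.434858 = 190.528332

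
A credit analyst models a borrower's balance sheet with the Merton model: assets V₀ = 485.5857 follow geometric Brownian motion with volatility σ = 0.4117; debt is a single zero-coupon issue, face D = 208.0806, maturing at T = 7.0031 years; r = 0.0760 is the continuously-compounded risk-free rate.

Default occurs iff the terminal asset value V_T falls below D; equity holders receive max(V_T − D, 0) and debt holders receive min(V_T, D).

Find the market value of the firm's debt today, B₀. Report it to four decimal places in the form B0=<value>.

B0=110.4789

d₁ = [ln(V₀/D) + (r + σ²/2)T] / (σ√T)
   = [ln(485.5857/208.0806) + (0.0760 + 0.5·0.4117²)·7.0031] / (0.4117·√7.0031)
   = [0.847430 + 1.125737] / 1.089497 = 1.811081
d₂ = d₁ − σ√T = 1.811081 − 1.089497 = 0.721584
N(d₁) = 0.964936,  N(d₂) = 0.764725,  e^(−rT) = 0.587291
E₀ = V₀·N(d₁) − D·e^(−rT)·N(d₂)
   = 485.5857·0.964936 − 208.0806·0.587291·0.764725 = 375.106784
B₀ = V₀ − E₀ = 485.5857 − 375.106784 = 110.478916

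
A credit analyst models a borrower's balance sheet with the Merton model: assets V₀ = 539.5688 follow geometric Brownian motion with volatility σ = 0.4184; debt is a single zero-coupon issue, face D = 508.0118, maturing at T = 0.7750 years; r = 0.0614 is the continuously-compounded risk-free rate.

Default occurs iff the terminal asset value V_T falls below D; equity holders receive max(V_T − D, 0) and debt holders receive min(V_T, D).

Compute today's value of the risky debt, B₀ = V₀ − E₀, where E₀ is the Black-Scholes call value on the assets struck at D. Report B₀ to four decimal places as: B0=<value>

d₁ = [ln(V₀/D) + (r + σ²/2)T] / (σ√T)
   = [ln(539.5688/508.0118) + (0.0614 + 0.5·0.4184²)·0.7750] / (0.4184·√0.7750)
   = [0.060266 + 0.115420] / 0.368335 = 0.476973
d₂ = d₁ − σ√T = 0.476973 − 0.368335 = 0.108639
N(d₁) = 0.683309,  N(d₂) = 0.543256,  e^(−rT) = 0.953529
E₀ = V₀·N(d₁) − D·e^(−rT)·N(d₂)
   = 539.5688·0.683309 − 508.0118·0.953529·0.543256 = 105.537224
B₀ = V₀ − E₀ = 539.5688 − 105.537224 = 434.031576

B0=434.0316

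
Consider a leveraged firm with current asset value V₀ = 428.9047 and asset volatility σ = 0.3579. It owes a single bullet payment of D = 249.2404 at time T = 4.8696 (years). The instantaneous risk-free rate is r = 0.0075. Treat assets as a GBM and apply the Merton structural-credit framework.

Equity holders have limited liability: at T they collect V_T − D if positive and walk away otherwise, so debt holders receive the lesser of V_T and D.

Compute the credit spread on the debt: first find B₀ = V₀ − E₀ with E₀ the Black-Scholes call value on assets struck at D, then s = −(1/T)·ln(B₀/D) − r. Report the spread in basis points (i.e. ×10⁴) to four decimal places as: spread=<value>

spread=300.6116

d₁ = [ln(V₀/D) + (r + σ²/2)T] / (σ√T)
   = [ln(428.9047/249.2404) + (0.0075 + 0.5·0.3579²)·4.8696] / (0.3579·√4.8696)
   = [0.542817 + 0.348401] / 0.789784 = 1.128433
d₂ = d₁ − σ√T = 1.128433 − 0.789784 = 0.338649
N(d₁) = 0.870431,  N(d₂) = 0.632563,  e^(−rT) = 0.964137
E₀ = V₀·N(d₁) − D·e^(−rT)·N(d₂)
   = 428.9047·0.870431 − 249.2404·0.964137·0.632563 = 221.326095
B₀ = V₀ − E₀ = 428.9047 − 221.326095 = 207.578605
spread = −(1/T)·ln(B₀/D) − r = −(1/4.8696)·ln(207.578605/249.2404) − 0.0075 = 0.03006116
in basis points: 0.03006116 × 10⁴ = 300.6116 bp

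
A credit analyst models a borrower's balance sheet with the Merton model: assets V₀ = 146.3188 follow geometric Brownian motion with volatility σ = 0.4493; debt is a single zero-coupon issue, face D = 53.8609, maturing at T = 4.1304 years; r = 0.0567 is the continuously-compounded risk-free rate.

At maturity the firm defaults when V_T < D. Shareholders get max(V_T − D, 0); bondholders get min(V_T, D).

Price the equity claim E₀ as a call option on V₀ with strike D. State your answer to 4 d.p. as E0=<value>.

E0=106.4401

d₁ = [ln(V₀/D) + (r + σ²/2)T] / (σ√T)
   = [ln(146.3188/53.8609) + (0.0567 + 0.5·0.4493²)·4.1304] / (0.4493·√4.1304)
   = [0.999383 + 0.651097] / 0.913130 = 1.807497
d₂ = d₁ − σ√T = 1.807497 − 0.913130 = 0.894368
N(d₁) = 0.964658,  N(d₂) = 0.814437,  e^(−rT) = 0.791209
E₀ = V₀·N(d₁) − D·e^(−rT)·N(d₂)
   = 146.3188·0.964658 − 53.8609·0.791209·0.814437 = 106.440128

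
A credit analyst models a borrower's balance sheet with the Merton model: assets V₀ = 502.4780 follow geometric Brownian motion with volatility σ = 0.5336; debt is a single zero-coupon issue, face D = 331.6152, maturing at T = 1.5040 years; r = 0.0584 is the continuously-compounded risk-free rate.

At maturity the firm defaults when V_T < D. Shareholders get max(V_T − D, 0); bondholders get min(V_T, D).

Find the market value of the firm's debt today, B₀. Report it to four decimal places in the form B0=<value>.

d₁ = [ln(V₀/D) + (r + σ²/2)T] / (σ√T)
   = [ln(502.4780/331.6152) + (0.0584 + 0.5·0.5336²)·1.5040] / (0.5336·√1.5040)
   = [0.415577 + 0.301950] / 0.654395 = 1.096473
d₂ = d₁ − σ√T = 1.096473 − 0.654395 = 0.442079
N(d₁) = 0.863564,  N(d₂) = 0.670784,  e^(−rT) = 0.915913
E₀ = V₀·N(d₁) − D·e^(−rT)·N(d₂)
   = 502.4780·0.863564 − 331.6152·0.915913·0.670784 = 230.184295
B₀ = V₀ − E₀ = 502.4780 − 230.184295 = 272.293705

B0=272.2937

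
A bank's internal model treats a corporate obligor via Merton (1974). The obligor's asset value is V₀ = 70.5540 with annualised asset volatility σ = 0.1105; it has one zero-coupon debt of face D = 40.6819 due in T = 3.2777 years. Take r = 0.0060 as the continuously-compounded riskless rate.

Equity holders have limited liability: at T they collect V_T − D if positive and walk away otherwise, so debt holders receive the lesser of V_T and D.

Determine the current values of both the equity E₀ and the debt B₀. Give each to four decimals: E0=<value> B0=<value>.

d₁ = [ln(V₀/D) + (r + σ²/2)T] / (σ√T)
   = [ln(70.5540/40.6819) + (0.0060 + 0.5·0.1105²)·3.2777] / (0.1105·√3.2777)
   = [0.550595 + 0.039677] / 0.200054 = 2.950566
d₂ = d₁ − σ√T = 2.950566 − 0.200054 = 2.750512
N(d₁) = 0.998414,  N(d₂) = 0.997025,  e^(−rT) = 0.980526
E₀ = V₀·N(d₁) − D·e^(−rT)·N(d₂)
   = 70.5540·0.998414 − 40.6819·0.980526·0.997025 = 30.671123
B₀ = V₀ − E₀ = 70.5540 − 30.671123 = 39.882877

E0=30.6711 B0=39.8829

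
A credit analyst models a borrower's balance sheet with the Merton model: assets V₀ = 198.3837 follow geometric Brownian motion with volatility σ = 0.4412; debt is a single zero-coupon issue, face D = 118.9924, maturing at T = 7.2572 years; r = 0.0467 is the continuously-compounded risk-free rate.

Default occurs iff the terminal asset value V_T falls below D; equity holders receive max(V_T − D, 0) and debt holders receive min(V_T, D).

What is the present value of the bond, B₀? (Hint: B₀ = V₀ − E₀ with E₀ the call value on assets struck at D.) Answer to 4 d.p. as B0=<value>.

B0=65.3574

d₁ = [ln(V₀/D) + (r + σ²/2)T] / (σ√T)
   = [ln(198.3837/118.9924) + (0.0467 + 0.5·0.4412²)·7.2572] / (0.4412·√7.2572)
   = [0.511143 + 1.045245] / 1.188557 = 1.309477
d₂ = d₁ − σ√T = 1.309477 − 1.188557 = 0.120920
N(d₁) = 0.904814,  N(d₂) = 0.548123,  e^(−rT) = 0.712546
E₀ = V₀·N(d₁) − D·e^(−rT)·N(d₂)
   = 198.3837·0.904814 − 118.9924·0.712546·0.548123 = 133.026297
B₀ = V₀ − E₀ = 198.3837 − 133.026297 = 65.357403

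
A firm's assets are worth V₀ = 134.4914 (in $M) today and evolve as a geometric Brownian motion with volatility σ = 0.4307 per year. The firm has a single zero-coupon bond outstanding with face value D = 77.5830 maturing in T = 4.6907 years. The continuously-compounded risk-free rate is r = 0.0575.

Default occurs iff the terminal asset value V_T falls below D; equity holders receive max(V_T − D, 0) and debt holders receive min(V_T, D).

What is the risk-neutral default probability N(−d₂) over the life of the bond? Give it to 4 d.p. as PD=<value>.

d₁ = [ln(V₀/D) + (r + σ²/2)T] / (σ√T)
   = [ln(134.4914/77.5830) + (0.0575 + 0.5·0.4307²)·4.6907] / (0.4307·√4.6907)
   = [0.550152 + 0.704784] / 0.932811 = 1.345326
d₂ = d₁ − σ√T = 1.345326 − 0.932811 = 0.412515
risk-neutral PD = N(−d₂) = N(-0.412515) = 0.339981

PD=0.3400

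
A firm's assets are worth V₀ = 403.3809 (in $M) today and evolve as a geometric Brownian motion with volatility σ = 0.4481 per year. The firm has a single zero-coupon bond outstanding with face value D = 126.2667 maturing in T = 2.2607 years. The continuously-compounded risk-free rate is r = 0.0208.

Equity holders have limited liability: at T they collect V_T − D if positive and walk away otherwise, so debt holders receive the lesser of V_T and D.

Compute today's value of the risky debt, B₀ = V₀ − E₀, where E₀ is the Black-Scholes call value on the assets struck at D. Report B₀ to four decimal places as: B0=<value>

B0=118.4039

d₁ = [ln(V₀/D) + (r + σ²/2)T] / (σ√T)
   = [ln(403.3809/126.2667) + (0.0208 + 0.5·0.4481²)·2.2607] / (0.4481·√2.2607)
   = [1.161485 + 0.273990] / 0.673746 = 2.130586
d₂ = d₁ − σ√T = 2.130586 − 0.673746 = 1.456840
N(d₁) = 0.983438,  N(d₂) = 0.927420,  e^(−rT) = 0.954066
E₀ = V₀·N(d₁) − D·e^(−rT)·N(d₂)
   = 403.3809·0.983438 − 126.2667·0.954066·0.927420 = 284.977020
B₀ = V₀ − E₀ = 403.3809 − 284.977020 = 118.403880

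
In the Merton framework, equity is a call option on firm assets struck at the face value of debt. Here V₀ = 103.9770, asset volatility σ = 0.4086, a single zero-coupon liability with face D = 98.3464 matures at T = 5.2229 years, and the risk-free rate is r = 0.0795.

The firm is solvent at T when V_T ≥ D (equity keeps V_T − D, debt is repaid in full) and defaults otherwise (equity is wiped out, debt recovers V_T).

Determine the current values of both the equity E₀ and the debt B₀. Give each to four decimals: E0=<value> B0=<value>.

d₁ = [ln(V₀/D) + (r + σ²/2)T] / (σ√T)
   = [ln(103.9770/98.3464) + (0.0795 + 0.5·0.4086²)·5.2229] / (0.4086·√5.2229)
   = [0.055674 + 0.851212] / 0.933801 = 0.971177
d₂ = d₁ − σ√T = 0.971177 − 0.933801 = 0.037377
N(d₁) = 0.834270,  N(d₂) = 0.514908,  e^(−rT) = 0.660195
E₀ = V₀·N(d₁) − D·e^(−rT)·N(d₂)
   = 103.9770·0.834270 − 98.3464·0.660195·0.514908 = 53.313090
B₀ = V₀ − E₀ = 103.9770 − 53.313090 = 50.663910

E0=53.3131 B0=50.6639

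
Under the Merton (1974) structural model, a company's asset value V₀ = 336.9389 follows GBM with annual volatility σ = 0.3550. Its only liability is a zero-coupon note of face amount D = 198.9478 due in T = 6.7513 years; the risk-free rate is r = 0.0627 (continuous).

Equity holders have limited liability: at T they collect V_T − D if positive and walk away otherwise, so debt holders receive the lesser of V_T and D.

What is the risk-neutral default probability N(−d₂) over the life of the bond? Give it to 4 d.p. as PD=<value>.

PD=0.2847

d₁ = [ln(V₀/D) + (r + σ²/2)T] / (σ√T)
   = [ln(336.9389/198.9478) + (0.0627 + 0.5·0.3550²)·6.7513] / (0.3550·√6.7513)
   = [0.526859 + 0.848723] / 0.922406 = 1.491298
d₂ = d₁ − σ√T = 1.491298 − 0.922406 = 0.568892
risk-neutral PD = N(−d₂) = N(-0.568892) = 0.284715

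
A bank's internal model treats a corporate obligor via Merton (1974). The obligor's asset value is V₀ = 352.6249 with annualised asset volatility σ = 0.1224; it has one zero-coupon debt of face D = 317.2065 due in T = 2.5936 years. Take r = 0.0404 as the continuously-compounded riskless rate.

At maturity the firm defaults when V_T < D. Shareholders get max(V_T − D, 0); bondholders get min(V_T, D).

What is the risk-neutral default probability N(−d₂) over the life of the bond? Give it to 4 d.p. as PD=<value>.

PD=0.1660

d₁ = [ln(V₀/D) + (r + σ²/2)T] / (σ√T)
   = [ln(352.6249/317.2065) + (0.0404 + 0.5·0.1224²)·2.5936] / (0.1224·√2.5936)
   = [0.105852 + 0.124210] / 0.197121 = 1.167109
d₂ = d₁ − σ√T = 1.167109 − 0.197121 = 0.969988
risk-neutral PD = N(−d₂) = N(-0.969988) = 0.166026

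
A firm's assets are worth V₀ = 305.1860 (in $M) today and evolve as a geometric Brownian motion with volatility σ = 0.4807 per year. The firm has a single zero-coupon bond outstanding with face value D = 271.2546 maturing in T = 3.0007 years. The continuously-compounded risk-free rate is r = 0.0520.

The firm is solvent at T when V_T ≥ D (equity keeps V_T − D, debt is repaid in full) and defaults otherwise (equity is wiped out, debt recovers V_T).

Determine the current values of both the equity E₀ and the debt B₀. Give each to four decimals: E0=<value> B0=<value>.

d₁ = [ln(V₀/D) + (r + σ²/2)T] / (σ√T)
   = [ln(305.1860/271.2546) + (0.0520 + 0.5·0.4807²)·3.0007] / (0.4807·√3.0007)
   = [0.117864 + 0.502726] / 0.832694 = 0.745279
d₂ = d₁ − σ√T = 0.745279 − 0.832694 = -0.087415
N(d₁) = 0.771949,  N(d₂) = 0.465171,  e^(−rT) = 0.855528
E₀ = V₀·N(d₁) − D·e^(−rT)·N(d₂)
   = 305.1860·0.771949 − 271.2546·0.855528·0.465171 = 127.637565
B₀ = V₀ − E₀ = 305.1860 − 127.637565 = 177.548435

E0=127.6376 B0=177.5484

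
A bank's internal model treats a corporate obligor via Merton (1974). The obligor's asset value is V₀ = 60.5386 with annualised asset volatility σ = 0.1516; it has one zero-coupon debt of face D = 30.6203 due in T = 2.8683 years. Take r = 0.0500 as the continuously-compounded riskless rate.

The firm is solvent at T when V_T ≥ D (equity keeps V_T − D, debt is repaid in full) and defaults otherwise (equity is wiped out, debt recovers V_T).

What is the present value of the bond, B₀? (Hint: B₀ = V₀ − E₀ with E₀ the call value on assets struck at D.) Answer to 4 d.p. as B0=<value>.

B0=26.5275

d₁ = [ln(V₀/D) + (r + σ²/2)T] / (σ√T)
   = [ln(60.5386/30.6203) + (0.0500 + 0.5·0.1516²)·2.8683] / (0.1516·√2.8683)
   = [0.681618 + 0.176375] / 0.256751 = 3.341739
d₂ = d₁ − σ√T = 3.341739 − 0.256751 = 3.084988
N(d₁) = 0.999584,  N(d₂) = 0.998982,  e^(−rT) = 0.866394
E₀ = V₀·N(d₁) − D·e^(−rT)·N(d₂)
   = 60.5386·0.999584 − 30.6203·0.866394·0.998982 = 34.011143
B₀ = V₀ − E₀ = 60.5386 − 34.011143 = 26.527457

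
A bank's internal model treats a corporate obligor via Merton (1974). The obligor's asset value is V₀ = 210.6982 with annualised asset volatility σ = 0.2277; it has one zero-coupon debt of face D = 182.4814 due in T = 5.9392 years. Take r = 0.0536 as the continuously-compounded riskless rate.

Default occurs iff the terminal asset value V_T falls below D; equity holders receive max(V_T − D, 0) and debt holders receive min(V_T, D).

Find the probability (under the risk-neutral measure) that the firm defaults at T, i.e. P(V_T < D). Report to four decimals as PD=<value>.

PD=0.2893

d₁ = [ln(V₀/D) + (r + σ²/2)T] / (σ√T)
   = [ln(210.6982/182.4814) + (0.0536 + 0.5·0.2277²)·5.9392] / (0.2277·√5.9392)
   = [0.143779 + 0.472307] / 0.554916 = 1.110232
d₂ = d₁ − σ√T = 1.110232 − 0.554916 = 0.555317
risk-neutral PD = N(−d₂) = N(-0.555317) = 0.289339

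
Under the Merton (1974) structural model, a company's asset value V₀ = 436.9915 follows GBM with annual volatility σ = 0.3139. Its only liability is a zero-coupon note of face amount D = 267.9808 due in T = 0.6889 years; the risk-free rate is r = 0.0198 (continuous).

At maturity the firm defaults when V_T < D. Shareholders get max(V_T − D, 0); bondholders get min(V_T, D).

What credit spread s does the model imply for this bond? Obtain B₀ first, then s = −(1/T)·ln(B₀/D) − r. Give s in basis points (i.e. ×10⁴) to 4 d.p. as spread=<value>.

d₁ = [ln(V₀/D) + (r + σ²/2)T] / (σ√T)
   = [ln(436.9915/267.9808) + (0.0198 + 0.5·0.3139²)·0.6889] / (0.3139·√0.6889)
   = [0.488998 + 0.047580] / 0.260537 = 2.059509
d₂ = d₁ − σ√T = 2.059509 − 0.260537 = 1.798972
N(d₁) = 0.980277,  N(d₂) = 0.963988,  e^(−rT) = 0.986452
E₀ = V₀·N(d₁) − D·e^(−rT)·N(d₂)
   = 436.9915·0.980277 − 267.9808·0.986452·0.963988 = 173.542191
B₀ = V₀ − E₀ = 436.9915 − 173.542191 = 263.449309
spread = −(1/T)·ln(B₀/D) − r = −(1/0.6889)·ln(263.449309/267.9808) − 0.0198 = 0.00495593
in basis points: 0.00495593 × 10⁴ = 49.5593 bp

spread=49.5593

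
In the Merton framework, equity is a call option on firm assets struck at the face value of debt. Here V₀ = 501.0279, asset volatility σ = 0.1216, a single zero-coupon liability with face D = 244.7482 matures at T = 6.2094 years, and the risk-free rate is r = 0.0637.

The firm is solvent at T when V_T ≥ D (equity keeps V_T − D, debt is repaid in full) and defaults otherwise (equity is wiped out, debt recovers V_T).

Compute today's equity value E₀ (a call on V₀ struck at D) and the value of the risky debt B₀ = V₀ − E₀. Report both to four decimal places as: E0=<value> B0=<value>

E0=336.2373 B0=164.7906

d₁ = [ln(V₀/D) + (r + σ²/2)T] / (σ√T)
   = [ln(501.0279/244.7482) + (0.0637 + 0.5·0.1216²)·6.2094] / (0.1216·√6.2094)
   = [0.716432 + 0.441447] / 0.303011 = 3.821242
d₂ = d₁ − σ√T = 3.821242 − 0.303011 = 3.518231
N(d₁) = 0.999934,  N(d₂) = 0.999783,  e^(−rT) = 0.673317
E₀ = V₀·N(d₁) − D·e^(−rT)·N(d₂)
   = 501.0279·0.999934 − 244.7482·0.673317·0.999783 = 336.237267
B₀ = V₀ − E₀ = 501.0279 − 336.237267 = 164.790633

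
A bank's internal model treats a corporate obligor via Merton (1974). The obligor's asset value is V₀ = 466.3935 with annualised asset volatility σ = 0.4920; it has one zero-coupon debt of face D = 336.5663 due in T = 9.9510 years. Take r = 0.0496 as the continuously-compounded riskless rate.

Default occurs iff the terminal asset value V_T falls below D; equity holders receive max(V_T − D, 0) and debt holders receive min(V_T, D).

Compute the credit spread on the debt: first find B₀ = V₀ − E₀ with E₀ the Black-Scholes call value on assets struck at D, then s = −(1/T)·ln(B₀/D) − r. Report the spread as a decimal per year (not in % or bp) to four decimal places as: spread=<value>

d₁ = [ln(V₀/D) + (r + σ²/2)T] / (σ√T)
   = [ln(466.3935/336.5663) + (0.0496 + 0.5·0.4920²)·9.9510] / (0.4920·√9.9510)
   = [0.326235 + 1.697959] / 1.552024 = 1.304228
d₂ = d₁ − σ√T = 1.304228 − 1.552024 = -0.247796
N(d₁) = 0.903922,  N(d₂) = 0.402146,  e^(−rT) = 0.610443
E₀ = V₀·N(d₁) − D·e^(−rT)·N(d₂)
   = 466.3935·0.903922 − 336.5663·0.610443·0.402146 = 338.960578
B₀ = V₀ − E₀ = 466.3935 − 338.960578 = 127.432922
spread = −(1/T)·ln(B₀/D) − r = −(1/9.9510)·ln(127.432922/336.5663) − 0.0496 = 0.04799874

spread=0.0480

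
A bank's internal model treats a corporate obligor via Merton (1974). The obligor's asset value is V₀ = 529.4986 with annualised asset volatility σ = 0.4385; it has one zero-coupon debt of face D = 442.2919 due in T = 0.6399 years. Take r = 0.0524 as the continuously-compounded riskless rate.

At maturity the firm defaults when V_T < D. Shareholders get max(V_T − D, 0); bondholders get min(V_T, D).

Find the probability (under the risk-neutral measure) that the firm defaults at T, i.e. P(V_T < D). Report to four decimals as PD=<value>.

d₁ = [ln(V₀/D) + (r + σ²/2)T] / (σ√T)
   = [ln(529.4986/442.2919) + (0.0524 + 0.5·0.4385²)·0.6399] / (0.4385·√0.6399)
   = [0.179960 + 0.095051] / 0.350773 = 0.784018
d₂ = d₁ − σ√T = 0.784018 − 0.350773 = 0.433245
risk-neutral PD = N(−d₂) = N(-0.433245) = 0.332418

PD=0.3324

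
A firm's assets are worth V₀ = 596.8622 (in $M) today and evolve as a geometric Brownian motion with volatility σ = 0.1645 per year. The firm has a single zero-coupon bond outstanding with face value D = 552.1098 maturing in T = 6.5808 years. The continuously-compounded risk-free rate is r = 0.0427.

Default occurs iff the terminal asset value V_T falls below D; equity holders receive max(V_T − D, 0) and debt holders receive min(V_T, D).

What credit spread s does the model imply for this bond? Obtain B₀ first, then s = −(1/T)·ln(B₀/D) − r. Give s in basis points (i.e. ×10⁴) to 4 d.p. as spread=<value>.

d₁ = [ln(V₀/D) + (r + σ²/2)T] / (σ√T)
   = [ln(596.8622/552.1098) + (0.0427 + 0.5·0.1645²)·6.5808] / (0.1645·√6.5808)
   = [0.077939 + 0.370039] / 0.421993 = 1.061578
d₂ = d₁ − σ√T = 1.061578 − 0.421993 = 0.639585
N(d₁) = 0.855786,  N(d₂) = 0.738779,  e^(−rT) = 0.755028
E₀ = V₀·N(d₁) − D·e^(−rT)·N(d₂)
   = 596.8622·0.855786 − 552.1098·0.755028·0.738779 = 202.820325
B₀ = V₀ − E₀ = 596.8622 − 202.820325 = 394.041875
spread = −(1/T)·ln(B₀/D) − r = −(1/6.5808)·ln(394.041875/552.1098) − 0.0427 = 0.00855361
in basis points: 0.00855361 × 10⁴ = 85.5361 bp

spread=85.5361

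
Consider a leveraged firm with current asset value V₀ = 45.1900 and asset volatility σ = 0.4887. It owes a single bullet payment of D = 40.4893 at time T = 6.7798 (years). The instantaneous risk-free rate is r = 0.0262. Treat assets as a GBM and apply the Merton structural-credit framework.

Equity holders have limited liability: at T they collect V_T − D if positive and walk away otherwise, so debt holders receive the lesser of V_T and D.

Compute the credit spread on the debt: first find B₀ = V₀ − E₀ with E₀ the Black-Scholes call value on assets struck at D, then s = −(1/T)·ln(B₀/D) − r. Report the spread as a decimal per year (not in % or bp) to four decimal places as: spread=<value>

d₁ = [ln(V₀/D) + (r + σ²/2)T] / (σ√T)
   = [ln(45.1900/40.4893) + (0.0262 + 0.5·0.4887²)·6.7798] / (0.4887·√6.7798)
   = [0.109838 + 0.987233] / 1.272479 = 0.862152
d₂ = d₁ − σ√T = 0.862152 − 1.272479 = -0.410327
N(d₁) = 0.805698,  N(d₂) = 0.340783,  e^(−rT) = 0.837252
E₀ = V₀·N(d₁) − D·e^(−rT)·N(d₂)
   = 45.1900·0.805698 − 40.4893·0.837252·0.340783 = 24.857049
B₀ = V₀ − E₀ = 45.1900 − 24.857049 = 20.332951
spread = −(1/T)·ln(B₀/D) − r = −(1/6.7798)·ln(20.332951/40.4893) − 0.0262 = 0.07539517

spread=0.0754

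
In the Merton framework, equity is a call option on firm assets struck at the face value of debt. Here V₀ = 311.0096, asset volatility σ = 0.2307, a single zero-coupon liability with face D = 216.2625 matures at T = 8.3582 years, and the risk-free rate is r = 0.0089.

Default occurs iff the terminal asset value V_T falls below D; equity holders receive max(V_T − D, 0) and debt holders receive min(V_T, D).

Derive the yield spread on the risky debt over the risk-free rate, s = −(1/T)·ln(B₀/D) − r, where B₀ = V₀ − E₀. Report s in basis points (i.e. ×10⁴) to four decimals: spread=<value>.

spread=158.0991

d₁ = [ln(V₀/D) + (r + σ²/2)T] / (σ√T)
   = [ln(311.0096/216.2625) + (0.0089 + 0.5·0.2307²)·8.3582] / (0.2307·√8.3582)
   = [0.363331 + 0.296810] / 0.666966 = 0.989766
d₂ = d₁ − σ√T = 0.989766 − 0.666966 = 0.322800
N(d₁) = 0.838856,  N(d₂) = 0.626577,  e^(−rT) = 0.928311
E₀ = V₀·N(d₁) − D·e^(−rT)·N(d₂)
   = 311.0096·0.838856 − 216.2625·0.928311·0.626577 = 135.101350
B₀ = V₀ − E₀ = 311.0096 − 135.101350 = 175.908250
spread = −(1/T)·ln(B₀/D) − r = −(1/8.3582)·ln(175.908250/216.2625) − 0.0089 = 0.01580991
in basis points: 0.01580991 × 10⁴ = 158.0991 bp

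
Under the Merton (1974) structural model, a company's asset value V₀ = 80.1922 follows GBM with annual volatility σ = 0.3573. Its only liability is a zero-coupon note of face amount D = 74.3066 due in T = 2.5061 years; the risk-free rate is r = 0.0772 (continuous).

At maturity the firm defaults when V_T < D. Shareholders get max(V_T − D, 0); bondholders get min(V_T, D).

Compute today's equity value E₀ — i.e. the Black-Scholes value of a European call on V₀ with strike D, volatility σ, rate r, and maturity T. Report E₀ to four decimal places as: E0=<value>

E0=26.9226

d₁ = [ln(V₀/D) + (r + σ²/2)T] / (σ√T)
   = [ln(80.1922/74.3066) + (0.0772 + 0.5·0.3573²)·2.5061] / (0.3573·√2.5061)
   = [0.076226 + 0.353439] / 0.565630 = 0.759624
d₂ = d₁ − σ√T = 0.759624 − 0.565630 = 0.193994
N(d₁) = 0.776260,  N(d₂) = 0.576910,  e^(−rT) = 0.824094
E₀ = V₀·N(d₁) − D·e^(−rT)·N(d₂)
   = 80.1922·0.776260 − 74.3066·0.824094·0.576910 = 26.922598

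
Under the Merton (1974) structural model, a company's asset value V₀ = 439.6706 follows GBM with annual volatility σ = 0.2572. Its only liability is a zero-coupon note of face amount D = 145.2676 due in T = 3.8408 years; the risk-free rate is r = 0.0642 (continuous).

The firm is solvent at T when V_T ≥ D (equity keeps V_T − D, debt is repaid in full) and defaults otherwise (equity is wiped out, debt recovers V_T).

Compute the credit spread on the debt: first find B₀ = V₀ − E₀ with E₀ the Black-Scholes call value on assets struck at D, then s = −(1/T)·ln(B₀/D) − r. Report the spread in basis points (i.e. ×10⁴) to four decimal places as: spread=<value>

d₁ = [ln(V₀/D) + (r + σ²/2)T] / (σ√T)
   = [ln(439.6706/145.2676) + (0.0642 + 0.5·0.2572²)·3.8408] / (0.2572·√3.8408)
   = [1.107448 + 0.373617] / 0.504060 = 2.938275
d₂ = d₁ − σ√T = 2.938275 − 0.504060 = 2.434216
N(d₁) = 0.998350,  N(d₂) = 0.992538,  e^(−rT) = 0.781469
E₀ = V₀·N(d₁) − D·e^(−rT)·N(d₂)
   = 439.6706·0.998350 − 145.2676·0.781469·0.992538 = 326.269979
B₀ = V₀ − E₀ = 439.6706 − 326.269979 = 113.400621
spread = −(1/T)·ln(B₀/D) − r = −(1/3.8408)·ln(113.400621/145.2676) − 0.0642 = 0.00027894
in basis points: 0.00027894 × 10⁴ = 2.7894 bp

spread=2.7894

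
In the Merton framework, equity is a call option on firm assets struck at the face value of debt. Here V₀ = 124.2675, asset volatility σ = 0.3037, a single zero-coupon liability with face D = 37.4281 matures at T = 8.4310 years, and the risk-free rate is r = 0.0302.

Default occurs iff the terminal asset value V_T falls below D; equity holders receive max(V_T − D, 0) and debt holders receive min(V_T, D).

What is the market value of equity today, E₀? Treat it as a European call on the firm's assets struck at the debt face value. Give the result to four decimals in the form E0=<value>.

E0=96.2704

d₁ = [ln(V₀/D) + (r + σ²/2)T] / (σ√T)
   = [ln(124.2675/37.4281) + (0.0302 + 0.5·0.3037²)·8.4310] / (0.3037·√8.4310)
   = [1.200015 + 0.643427] / 0.881829 = 2.090476
d₂ = d₁ − σ√T = 2.090476 − 0.881829 = 1.208647
N(d₁) = 0.981712,  N(d₂) = 0.886601,  e^(−rT) = 0.775214
E₀ = V₀·N(d₁) − D·e^(−rT)·N(d₂)
   = 124.2675·0.981712 − 37.4281·0.775214·0.886601 = 96.270423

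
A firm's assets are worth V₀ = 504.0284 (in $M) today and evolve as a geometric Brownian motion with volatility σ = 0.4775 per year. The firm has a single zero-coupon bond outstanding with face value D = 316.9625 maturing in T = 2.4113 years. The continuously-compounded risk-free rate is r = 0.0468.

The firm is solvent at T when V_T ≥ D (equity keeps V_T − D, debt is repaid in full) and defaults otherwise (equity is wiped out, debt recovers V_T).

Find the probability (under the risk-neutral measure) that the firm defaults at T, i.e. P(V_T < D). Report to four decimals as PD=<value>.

d₁ = [ln(V₀/D) + (r + σ²/2)T] / (σ√T)
   = [ln(504.0284/316.9625) + (0.0468 + 0.5·0.4775²)·2.4113] / (0.4775·√2.4113)
   = [0.463849 + 0.387745] / 0.741479 = 1.148506
d₂ = d₁ − σ√T = 1.148506 − 0.741479 = 0.407027
risk-neutral PD = N(−d₂) = N(-0.407027) = 0.341994

PD=0.3420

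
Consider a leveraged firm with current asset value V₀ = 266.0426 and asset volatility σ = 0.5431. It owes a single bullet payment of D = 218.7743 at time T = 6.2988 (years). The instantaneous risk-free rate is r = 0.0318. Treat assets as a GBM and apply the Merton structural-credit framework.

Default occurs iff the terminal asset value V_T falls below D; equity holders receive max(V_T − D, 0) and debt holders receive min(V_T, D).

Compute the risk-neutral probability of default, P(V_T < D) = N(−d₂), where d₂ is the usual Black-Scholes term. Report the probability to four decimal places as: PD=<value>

d₁ = [ln(V₀/D) + (r + σ²/2)T] / (σ√T)
   = [ln(266.0426/218.7743) + (0.0318 + 0.5·0.5431²)·6.2988] / (0.5431·√6.2988)
   = [0.195616 + 1.129241] / 1.363040 = 0.971987
d₂ = d₁ − σ√T = 0.971987 − 1.363040 = -0.391054
risk-neutral PD = N(−d₂) = N(0.391054) = 0.652121

PD=0.6521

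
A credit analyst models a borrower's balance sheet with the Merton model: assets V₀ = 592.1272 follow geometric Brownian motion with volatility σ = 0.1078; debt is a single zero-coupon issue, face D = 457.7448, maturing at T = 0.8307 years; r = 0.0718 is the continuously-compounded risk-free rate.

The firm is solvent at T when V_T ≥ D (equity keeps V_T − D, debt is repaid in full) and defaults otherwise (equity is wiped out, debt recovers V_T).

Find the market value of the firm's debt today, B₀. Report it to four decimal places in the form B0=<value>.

d₁ = [ln(V₀/D) + (r + σ²/2)T] / (σ√T)
   = [ln(592.1272/457.7448) + (0.0718 + 0.5·0.1078²)·0.8307] / (0.1078·√0.8307)
   = [0.257410 + 0.064471] / 0.098252 = 3.276076
d₂ = d₁ − σ√T = 3.276076 − 0.098252 = 3.177824
N(d₁) = 0.999474,  N(d₂) = 0.999258,  e^(−rT) = 0.942100
E₀ = V₀·N(d₁) − D·e^(−rT)·N(d₂)
   = 592.1272·0.999474 − 457.7448·0.942100·0.999258 = 160.894310
B₀ = V₀ − E₀ = 592.1272 − 160.894310 = 431.232890

B0=431.2329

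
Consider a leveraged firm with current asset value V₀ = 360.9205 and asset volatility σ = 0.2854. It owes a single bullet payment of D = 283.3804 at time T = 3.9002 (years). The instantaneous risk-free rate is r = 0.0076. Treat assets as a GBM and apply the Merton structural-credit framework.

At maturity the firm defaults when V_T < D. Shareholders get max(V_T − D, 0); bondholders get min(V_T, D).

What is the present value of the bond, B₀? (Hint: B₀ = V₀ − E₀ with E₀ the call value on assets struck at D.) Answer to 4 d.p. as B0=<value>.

d₁ = [ln(V₀/D) + (r + σ²/2)T] / (σ√T)
   = [ln(360.9205/283.3804) + (0.0076 + 0.5·0.2854²)·3.9002] / (0.2854·√3.9002)
   = [0.241868 + 0.188483] / 0.563634 = 0.763529
d₂ = d₁ − σ√T = 0.763529 − 0.563634 = 0.199894
N(d₁) = 0.777426,  N(d₂) = 0.579218,  e^(−rT) = 0.970793
E₀ = V₀·N(d₁) − D·e^(−rT)·N(d₂)
   = 360.9205·0.777426 − 283.3804·0.970793·0.579218 = 121.243739
B₀ = V₀ − E₀ = 360.9205 − 121.243739 = 239.676761

B0=239.6768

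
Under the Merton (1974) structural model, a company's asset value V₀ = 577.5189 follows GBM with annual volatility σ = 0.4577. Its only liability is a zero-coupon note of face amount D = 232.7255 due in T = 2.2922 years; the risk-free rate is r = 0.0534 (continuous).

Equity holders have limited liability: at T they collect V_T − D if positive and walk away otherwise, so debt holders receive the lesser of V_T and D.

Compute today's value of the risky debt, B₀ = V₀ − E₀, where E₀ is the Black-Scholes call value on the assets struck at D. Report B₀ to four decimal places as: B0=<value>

d₁ = [ln(V₀/D) + (r + σ²/2)T] / (σ√T)
   = [ln(577.5189/232.7255) + (0.0534 + 0.5·0.4577²)·2.2922] / (0.4577·√2.2922)
   = [0.908882 + 0.362499] / 0.692958 = 1.834714
d₂ = d₁ − σ√T = 1.834714 − 0.692958 = 1.141756
N(d₁) = 0.966726,  N(d₂) = 0.873222,  e^(−rT) = 0.884791
E₀ = V₀·N(d₁) − D·e^(−rT)·N(d₂)
   = 577.5189·0.966726 − 232.7255·0.884791·0.873222 = 378.494279
B₀ = V₀ − E₀ = 577.5189 − 378.494279 = 199.024621

B0=199.0246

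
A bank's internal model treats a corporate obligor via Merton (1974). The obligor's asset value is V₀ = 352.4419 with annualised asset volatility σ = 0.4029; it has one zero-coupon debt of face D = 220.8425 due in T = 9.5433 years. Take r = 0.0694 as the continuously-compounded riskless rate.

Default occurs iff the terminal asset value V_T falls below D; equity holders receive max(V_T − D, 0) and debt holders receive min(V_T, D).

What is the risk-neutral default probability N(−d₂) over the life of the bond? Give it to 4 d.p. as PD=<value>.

d₁ = [ln(V₀/D) + (r + σ²/2)T] / (σ√T)
   = [ln(352.4419/220.8425) + (0.0694 + 0.5·0.4029²)·9.5433] / (0.4029·√9.5433)
   = [0.467436 + 1.436879] / 1.244648 = 1.530003
d₂ = d₁ − σ√T = 1.530003 − 1.244648 = 0.285355
risk-neutral PD = N(−d₂) = N(-0.285355) = 0.387686

PD=0.3877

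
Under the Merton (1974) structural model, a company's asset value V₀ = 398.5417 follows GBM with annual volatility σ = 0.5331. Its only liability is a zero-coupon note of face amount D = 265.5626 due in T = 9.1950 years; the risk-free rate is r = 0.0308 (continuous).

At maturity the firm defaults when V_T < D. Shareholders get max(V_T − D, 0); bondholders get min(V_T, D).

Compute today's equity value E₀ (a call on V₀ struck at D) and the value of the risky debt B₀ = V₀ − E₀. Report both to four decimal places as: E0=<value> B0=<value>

d₁ = [ln(V₀/D) + (r + σ²/2)T] / (σ√T)
   = [ln(398.5417/265.5626) + (0.0308 + 0.5·0.5331²)·9.1950] / (0.5331·√9.1950)
   = [0.405962 + 1.589795] / 1.616533 = 1.234591
d₂ = d₁ − σ√T = 1.234591 − 1.616533 = -0.381942
N(d₁) = 0.891509,  N(d₂) = 0.351252,  e^(−rT) = 0.753365
E₀ = V₀·N(d₁) − D·e^(−rT)·N(d₂)
   = 398.5417·0.891509 − 265.5626·0.753365·0.351252 = 285.029924
B₀ = V₀ − E₀ = 398.5417 − 285.029924 = 113.511776

E0=285.0299 B0=113.5118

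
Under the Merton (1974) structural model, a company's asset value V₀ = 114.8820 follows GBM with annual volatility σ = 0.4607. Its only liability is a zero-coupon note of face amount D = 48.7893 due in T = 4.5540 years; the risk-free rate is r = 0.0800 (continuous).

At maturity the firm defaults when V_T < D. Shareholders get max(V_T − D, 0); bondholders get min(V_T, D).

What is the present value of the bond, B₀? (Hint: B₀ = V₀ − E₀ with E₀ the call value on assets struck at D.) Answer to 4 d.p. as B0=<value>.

B0=30.9831

d₁ = [ln(V₀/D) + (r + σ²/2)T] / (σ√T)
   = [ln(114.8820/48.7893) + (0.0800 + 0.5·0.4607²)·4.5540] / (0.4607·√4.5540)
   = [0.856394 + 0.847601] / 0.983139 = 1.733220
d₂ = d₁ − σ√T = 1.733220 − 0.983139 = 0.750081
N(d₁) = 0.958472,  N(d₂) = 0.773397,  e^(−rT) = 0.694669
E₀ = V₀·N(d₁) − D·e^(−rT)·N(d₂)
   = 114.8820·0.958472 − 48.7893·0.694669·0.773397 = 83.898855
B₀ = V₀ − E₀ = 114.8820 − 83.898855 = 30.983145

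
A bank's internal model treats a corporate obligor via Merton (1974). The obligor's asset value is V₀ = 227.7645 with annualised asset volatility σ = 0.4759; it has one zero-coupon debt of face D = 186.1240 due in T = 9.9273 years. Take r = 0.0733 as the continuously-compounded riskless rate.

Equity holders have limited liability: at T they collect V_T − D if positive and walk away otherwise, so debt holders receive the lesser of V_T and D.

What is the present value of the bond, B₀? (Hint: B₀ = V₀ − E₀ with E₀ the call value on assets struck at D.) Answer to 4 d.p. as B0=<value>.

d₁ = [ln(V₀/D) + (r + σ²/2)T] / (σ√T)
   = [ln(227.7645/186.1240) + (0.0733 + 0.5·0.4759²)·9.9273] / (0.4759·√9.9273)
   = [0.201899 + 1.851843] / 1.499448 = 1.369666
d₂ = d₁ − σ√T = 1.369666 − 1.499448 = -0.129782
N(d₁) = 0.914604,  N(d₂) = 0.448369,  e^(−rT) = 0.483033
E₀ = V₀·N(d₁) − D·e^(−rT)·N(d₂)
   = 227.7645·0.914604 − 186.1240·0.483033·0.448369 = 168.004208
B₀ = V₀ − E₀ = 227.7645 − 168.004208 = 59.760292

B0=59.7603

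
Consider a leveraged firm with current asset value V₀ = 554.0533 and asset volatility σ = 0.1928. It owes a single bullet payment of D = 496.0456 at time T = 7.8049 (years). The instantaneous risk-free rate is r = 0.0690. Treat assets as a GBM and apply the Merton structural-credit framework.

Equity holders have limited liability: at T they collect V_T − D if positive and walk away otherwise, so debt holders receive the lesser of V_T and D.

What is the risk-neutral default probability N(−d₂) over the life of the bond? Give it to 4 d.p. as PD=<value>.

d₁ = [ln(V₀/D) + (r + σ²/2)T] / (σ√T)
   = [ln(554.0533/496.0456) + (0.0690 + 0.5·0.1928²)·7.8049] / (0.1928·√7.8049)
   = [0.110593 + 0.683599] / 0.538630 = 1.474467
d₂ = d₁ − σ√T = 1.474467 − 0.538630 = 0.935837
risk-neutral PD = N(−d₂) = N(-0.935837) = 0.174679

PD=0.1747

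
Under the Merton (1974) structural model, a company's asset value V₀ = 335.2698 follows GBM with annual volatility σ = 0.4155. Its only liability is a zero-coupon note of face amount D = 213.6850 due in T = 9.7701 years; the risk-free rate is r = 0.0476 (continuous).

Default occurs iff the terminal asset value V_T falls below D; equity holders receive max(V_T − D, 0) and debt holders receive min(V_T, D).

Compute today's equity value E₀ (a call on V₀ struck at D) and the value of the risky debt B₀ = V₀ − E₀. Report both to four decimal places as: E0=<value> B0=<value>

d₁ = [ln(V₀/D) + (r + σ²/2)T] / (σ√T)
   = [ln(335.2698/213.6850) + (0.0476 + 0.5·0.4155²)·9.7701] / (0.4155·√9.7701)
   = [0.450433 + 1.308413] / 1.298735 = 1.354276
d₂ = d₁ − σ√T = 1.354276 − 1.298735 = 0.055541
N(d₁) = 0.912176,  N(d₂) = 0.522146,  e^(−rT) = 0.628099
E₀ = V₀·N(d₁) − D·e^(−rT)·N(d₂)
   = 335.2698·0.912176 − 213.6850·0.628099·0.522146 = 235.744920
B₀ = V₀ − E₀ = 335.2698 − 235.744920 = 99.524880

E0=235.7449 B0=99.5249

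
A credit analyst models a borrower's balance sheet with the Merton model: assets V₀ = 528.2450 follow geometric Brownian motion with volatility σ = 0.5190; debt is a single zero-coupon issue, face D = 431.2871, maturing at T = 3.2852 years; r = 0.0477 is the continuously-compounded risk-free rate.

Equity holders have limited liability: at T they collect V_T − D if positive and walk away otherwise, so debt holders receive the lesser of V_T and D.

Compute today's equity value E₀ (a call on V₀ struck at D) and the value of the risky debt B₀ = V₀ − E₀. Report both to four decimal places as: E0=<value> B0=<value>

d₁ = [ln(V₀/D) + (r + σ²/2)T] / (σ√T)
   = [ln(528.2450/431.2871) + (0.0477 + 0.5·0.5190²)·3.2852] / (0.5190·√3.2852)
   = [0.202786 + 0.599156] / 0.940694 = 0.852501
d₂ = d₁ − σ√T = 0.852501 − 0.940694 = -0.088193
N(d₁) = 0.803032,  N(d₂) = 0.464862,  e^(−rT) = 0.854957
E₀ = V₀·N(d₁) − D·e^(−rT)·N(d₂)
   = 528.2450·0.803032 − 431.2871·0.854957·0.464862 = 252.788243
B₀ = V₀ − E₀ = 528.2450 − 252.788243 = 275.456757

E0=252.7882 B0=275.4568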